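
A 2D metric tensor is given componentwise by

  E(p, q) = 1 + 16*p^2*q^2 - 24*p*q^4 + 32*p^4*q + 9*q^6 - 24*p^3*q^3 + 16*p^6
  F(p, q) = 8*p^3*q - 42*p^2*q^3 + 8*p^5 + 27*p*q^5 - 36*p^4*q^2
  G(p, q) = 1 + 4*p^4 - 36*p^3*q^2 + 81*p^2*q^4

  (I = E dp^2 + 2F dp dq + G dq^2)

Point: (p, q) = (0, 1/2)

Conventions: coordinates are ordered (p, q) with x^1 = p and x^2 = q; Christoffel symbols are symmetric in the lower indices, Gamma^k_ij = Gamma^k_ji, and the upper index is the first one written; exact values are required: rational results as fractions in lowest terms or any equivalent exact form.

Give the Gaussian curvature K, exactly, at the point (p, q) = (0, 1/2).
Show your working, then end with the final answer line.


E = 73/64, F = 0, G = 1, EG - F^2 = 73/64 at the point
E_p = -3/2, E_q = 27/16, F_p = 27/32, F_q = 0, G_p = 0, G_q = 0
E_qq = 135/8, F_pq = 135/16, G_pp = 81/8
Evaluate Brioschi's two determinant matrices M1, M2 and divide by (EG - F^2)^2.
M1 = [[-E_qq/2 + F_pq - G_pp/2, E_p/2, F_p - E_q/2], [F_q - G_p/2, E, F], [G_q/2, F, G]] = [[-81/16, -3/4, 0], [0, 73/64, 0], [0, 0, 1]]; det M1 = -5913/1024
M2 = [[0, E_q/2, G_p/2], [E_q/2, E, F], [G_p/2, F, G]] = [[0, 27/32, 0], [27/32, 73/64, 0], [0, 0, 1]]; det M2 = -729/1024
det M1 - det M2 = -81/16; K = -81/16 / (73/64)^2 = -20736/5329

Answer: K = -20736/5329


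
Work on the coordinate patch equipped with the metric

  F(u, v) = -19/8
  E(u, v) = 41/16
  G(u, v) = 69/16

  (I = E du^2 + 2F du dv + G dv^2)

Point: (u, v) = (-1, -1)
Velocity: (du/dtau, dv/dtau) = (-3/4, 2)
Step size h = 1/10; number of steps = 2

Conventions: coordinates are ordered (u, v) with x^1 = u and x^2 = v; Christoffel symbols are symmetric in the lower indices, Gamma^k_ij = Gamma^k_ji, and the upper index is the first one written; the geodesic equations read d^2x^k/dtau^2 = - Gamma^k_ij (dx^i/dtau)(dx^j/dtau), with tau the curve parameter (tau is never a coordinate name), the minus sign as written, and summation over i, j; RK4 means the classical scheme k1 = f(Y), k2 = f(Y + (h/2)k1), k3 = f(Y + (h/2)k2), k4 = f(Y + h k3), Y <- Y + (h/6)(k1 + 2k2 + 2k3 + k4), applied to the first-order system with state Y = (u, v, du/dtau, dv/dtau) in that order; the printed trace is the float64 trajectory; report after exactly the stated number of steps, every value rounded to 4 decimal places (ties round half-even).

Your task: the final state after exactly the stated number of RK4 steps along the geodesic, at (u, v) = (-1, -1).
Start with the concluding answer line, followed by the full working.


Answer: u = -1.1500, v = -0.6000, du/dtau = -0.7500, dv/dtau = 2.0000

f(Y) = (du/dtau, dv/dtau, -Gamma^u_ij Y'^i Y'^j, -Gamma^v_ij Y'^i Y'^j) with the Gammas evaluated at the stage position; h = 0.100000; intermediate values shown to 6 dp
step 0: u = -1.0000, v = -1.0000, du/dtau = -0.7500, dv/dtau = 2.0000
step 1:
  k1: at (u, v) = (-1.000000, -1.000000), (du/dtau, dv/dtau) = (-0.750000, 2.000000); Gamma_uuu = 0.000000, Gamma_uuv = 0.000000, Gamma_uvv = 0.000000, Gamma_vuu = 0.000000, Gamma_vuv = 0.000000, Gamma_vvv = 0.000000; k1 = (-0.750000, 2.000000, 0.000000, 0.000000)
  k2: at (u, v) = (-1.037500, -0.900000), (du/dtau, dv/dtau) = (-0.750000, 2.000000); Gamma_uuu = 0.000000, Gamma_uuv = 0.000000, Gamma_uvv = 0.000000, Gamma_vuu = 0.000000, Gamma_vuv = 0.000000, Gamma_vvv = 0.000000; k2 = (-0.750000, 2.000000, 0.000000, 0.000000)
  k3: at (u, v) = (-1.037500, -0.900000), (du/dtau, dv/dtau) = (-0.750000, 2.000000); Gamma_uuu = 0.000000, Gamma_uuv = 0.000000, Gamma_uvv = 0.000000, Gamma_vuu = 0.000000, Gamma_vuv = 0.000000, Gamma_vvv = 0.000000; k3 = (-0.750000, 2.000000, 0.000000, 0.000000)
  k4: at (u, v) = (-1.075000, -0.800000), (du/dtau, dv/dtau) = (-0.750000, 2.000000); Gamma_uuu = 0.000000, Gamma_uuv = 0.000000, Gamma_uvv = 0.000000, Gamma_vuu = 0.000000, Gamma_vuv = 0.000000, Gamma_vvv = 0.000000; k4 = (-0.750000, 2.000000, 0.000000, 0.000000)
  Y <- Y + (h/6)(k1 + 2k2 + 2k3 + k4): u = -1.0750, v = -0.8000, du/dtau = -0.7500, dv/dtau = 2.0000
step 2:
  k1: at (u, v) = (-1.075000, -0.800000), (du/dtau, dv/dtau) = (-0.750000, 2.000000); Gamma_uuu = 0.000000, Gamma_uuv = 0.000000, Gamma_uvv = 0.000000, Gamma_vuu = 0.000000, Gamma_vuv = 0.000000, Gamma_vvv = 0.000000; k1 = (-0.750000, 2.000000, 0.000000, 0.000000)
  k2: at (u, v) = (-1.112500, -0.700000), (du/dtau, dv/dtau) = (-0.750000, 2.000000); Gamma_uuu = 0.000000, Gamma_uuv = 0.000000, Gamma_uvv = 0.000000, Gamma_vuu = 0.000000, Gamma_vuv = 0.000000, Gamma_vvv = 0.000000; k2 = (-0.750000, 2.000000, 0.000000, 0.000000)
  k3: at (u, v) = (-1.112500, -0.700000), (du/dtau, dv/dtau) = (-0.750000, 2.000000); Gamma_uuu = 0.000000, Gamma_uuv = 0.000000, Gamma_uvv = 0.000000, Gamma_vuu = 0.000000, Gamma_vuv = 0.000000, Gamma_vvv = 0.000000; k3 = (-0.750000, 2.000000, 0.000000, 0.000000)
  k4: at (u, v) = (-1.150000, -0.600000), (du/dtau, dv/dtau) = (-0.750000, 2.000000); Gamma_uuu = 0.000000, Gamma_uuv = 0.000000, Gamma_uvv = 0.000000, Gamma_vuu = 0.000000, Gamma_vuv = 0.000000, Gamma_vvv = 0.000000; k4 = (-0.750000, 2.000000, 0.000000, 0.000000)
  Y <- Y + (h/6)(k1 + 2k2 + 2k3 + k4): u = -1.1500, v = -0.6000, du/dtau = -0.7500, dv/dtau = 2.0000


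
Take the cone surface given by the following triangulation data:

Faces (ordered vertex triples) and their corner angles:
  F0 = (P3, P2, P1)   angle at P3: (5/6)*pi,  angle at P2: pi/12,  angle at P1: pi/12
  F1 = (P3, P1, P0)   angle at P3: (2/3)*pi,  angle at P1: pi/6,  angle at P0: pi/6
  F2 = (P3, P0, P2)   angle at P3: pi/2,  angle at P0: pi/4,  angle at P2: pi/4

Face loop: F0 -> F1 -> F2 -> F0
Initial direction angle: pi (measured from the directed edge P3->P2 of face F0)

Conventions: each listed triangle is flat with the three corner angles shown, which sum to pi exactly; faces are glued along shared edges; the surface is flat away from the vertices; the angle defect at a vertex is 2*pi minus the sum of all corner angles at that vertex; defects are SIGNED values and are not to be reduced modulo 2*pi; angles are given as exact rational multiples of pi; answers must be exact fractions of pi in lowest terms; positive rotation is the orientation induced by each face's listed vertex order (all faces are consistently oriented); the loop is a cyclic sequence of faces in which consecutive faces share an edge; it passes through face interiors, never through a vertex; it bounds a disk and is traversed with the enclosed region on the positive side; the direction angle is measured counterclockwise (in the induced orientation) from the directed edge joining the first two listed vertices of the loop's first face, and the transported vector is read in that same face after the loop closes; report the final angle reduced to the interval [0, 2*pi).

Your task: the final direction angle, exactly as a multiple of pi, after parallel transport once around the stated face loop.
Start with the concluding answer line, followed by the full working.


Answer: final direction angle = pi

enclosed vertex P3: corner angles sum to 2*pi, defect = 2*pi - 2*pi = 0
transport around the loop rotates by the sum of enclosed defects; add to the initial angle mod 2*pi
final angle = pi + 0 = pi (mod 2*pi)


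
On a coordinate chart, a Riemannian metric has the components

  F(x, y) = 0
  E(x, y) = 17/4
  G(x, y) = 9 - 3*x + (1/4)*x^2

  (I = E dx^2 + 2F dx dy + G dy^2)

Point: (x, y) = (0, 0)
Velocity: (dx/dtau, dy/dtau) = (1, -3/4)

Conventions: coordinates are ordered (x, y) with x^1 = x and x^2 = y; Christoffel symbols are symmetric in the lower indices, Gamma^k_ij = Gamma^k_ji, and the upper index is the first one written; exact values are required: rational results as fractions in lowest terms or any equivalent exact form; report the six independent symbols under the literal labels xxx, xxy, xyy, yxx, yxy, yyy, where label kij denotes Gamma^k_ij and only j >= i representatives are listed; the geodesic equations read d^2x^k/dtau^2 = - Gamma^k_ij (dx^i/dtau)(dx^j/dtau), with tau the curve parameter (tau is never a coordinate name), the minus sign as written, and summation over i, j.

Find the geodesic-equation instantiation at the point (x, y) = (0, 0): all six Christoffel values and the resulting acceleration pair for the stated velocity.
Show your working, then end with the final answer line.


E = 17/4, F = 0, G = 9 at the point
E_x = 0, E_y = 0, F_x = 0, F_y = 0, G_x = -3, G_y = 0
EG - F^2 = 153/4;  g^inv = (4/153) * [[9, 0], [0, 17/4]]
first-kind symbols [ij,l] = (1/2)(d_i g_jl + d_j g_il - d_l g_ij): [xx,x] = E_x/2 = 0, [xx,y] = F_x - E_y/2 = 0, [xy,x] = E_y/2 = 0, [xy,y] = G_x/2 = -3/2, [yy,x] = F_y - G_x/2 = 3/2, [yy,y] = G_y/2 = 0
Gamma^x_ij = (G*[ij,x] - F*[ij,y])/(EG - F^2), Gamma^y_ij = (E*[ij,y] - F*[ij,x])/(EG - F^2)
Gamma_xxx = 0, Gamma_xxy = 0, Gamma_xyy = 6/17, Gamma_yxx = 0, Gamma_yxy = -1/6, Gamma_yyy = 0
d^2x/dtau^2 = -(Gamma_xxx*(1)^2 + 2*Gamma_xxy*(1)*(-3/4) + Gamma_xyy*(-3/4)^2) = -27/136
d^2y/dtau^2 = -(Gamma_yxx*(1)^2 + 2*Gamma_yxy*(1)*(-3/4) + Gamma_yyy*(-3/4)^2) = -1/4

Answer: Gamma_xxx = 0, Gamma_xxy = 0, Gamma_xyy = 6/17, Gamma_yxx = 0, Gamma_yxy = -1/6, Gamma_yyy = 0; accelerations (d^2x/dtau^2, d^2y/dtau^2) = (-27/136, -1/4)


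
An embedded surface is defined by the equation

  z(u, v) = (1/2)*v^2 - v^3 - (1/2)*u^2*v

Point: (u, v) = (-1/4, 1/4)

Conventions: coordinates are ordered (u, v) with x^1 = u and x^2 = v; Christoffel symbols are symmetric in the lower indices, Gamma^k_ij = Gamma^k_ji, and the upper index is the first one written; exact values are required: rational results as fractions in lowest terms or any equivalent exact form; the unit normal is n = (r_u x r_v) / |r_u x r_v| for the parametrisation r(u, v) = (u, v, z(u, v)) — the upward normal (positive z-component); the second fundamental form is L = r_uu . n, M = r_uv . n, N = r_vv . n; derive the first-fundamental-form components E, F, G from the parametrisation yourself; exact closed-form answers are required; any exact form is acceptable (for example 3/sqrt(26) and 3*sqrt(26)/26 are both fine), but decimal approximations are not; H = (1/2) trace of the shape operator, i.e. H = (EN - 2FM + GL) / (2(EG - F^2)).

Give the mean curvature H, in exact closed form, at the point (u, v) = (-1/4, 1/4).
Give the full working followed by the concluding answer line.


z_u = 1/16, z_v = 1/32, z_uu = -1/4, z_uv = 1/4, z_vv = -1/2
E = 257/256, F = 1/512, G = 1025/1024; answer radicand W^2 = 1029/1024
unnormalised second-form numerators: l = -1/4, m = 1/4, n = -1/2; L = l/sqrt(1029/1024), and similarly M = m/sqrt(W^2), N = n/sqrt(W^2)
H = (E*n - 2*F*m + G*l) / (2*(EG - F^2)*sqrt(W^2)); E*n - 2*F*m + G*l = -3085/4096, EG - F^2 = 1029/1024, so H = (-3085/8232)/sqrt(1029/1024)

Answer: H = -12340*sqrt(21)/151263


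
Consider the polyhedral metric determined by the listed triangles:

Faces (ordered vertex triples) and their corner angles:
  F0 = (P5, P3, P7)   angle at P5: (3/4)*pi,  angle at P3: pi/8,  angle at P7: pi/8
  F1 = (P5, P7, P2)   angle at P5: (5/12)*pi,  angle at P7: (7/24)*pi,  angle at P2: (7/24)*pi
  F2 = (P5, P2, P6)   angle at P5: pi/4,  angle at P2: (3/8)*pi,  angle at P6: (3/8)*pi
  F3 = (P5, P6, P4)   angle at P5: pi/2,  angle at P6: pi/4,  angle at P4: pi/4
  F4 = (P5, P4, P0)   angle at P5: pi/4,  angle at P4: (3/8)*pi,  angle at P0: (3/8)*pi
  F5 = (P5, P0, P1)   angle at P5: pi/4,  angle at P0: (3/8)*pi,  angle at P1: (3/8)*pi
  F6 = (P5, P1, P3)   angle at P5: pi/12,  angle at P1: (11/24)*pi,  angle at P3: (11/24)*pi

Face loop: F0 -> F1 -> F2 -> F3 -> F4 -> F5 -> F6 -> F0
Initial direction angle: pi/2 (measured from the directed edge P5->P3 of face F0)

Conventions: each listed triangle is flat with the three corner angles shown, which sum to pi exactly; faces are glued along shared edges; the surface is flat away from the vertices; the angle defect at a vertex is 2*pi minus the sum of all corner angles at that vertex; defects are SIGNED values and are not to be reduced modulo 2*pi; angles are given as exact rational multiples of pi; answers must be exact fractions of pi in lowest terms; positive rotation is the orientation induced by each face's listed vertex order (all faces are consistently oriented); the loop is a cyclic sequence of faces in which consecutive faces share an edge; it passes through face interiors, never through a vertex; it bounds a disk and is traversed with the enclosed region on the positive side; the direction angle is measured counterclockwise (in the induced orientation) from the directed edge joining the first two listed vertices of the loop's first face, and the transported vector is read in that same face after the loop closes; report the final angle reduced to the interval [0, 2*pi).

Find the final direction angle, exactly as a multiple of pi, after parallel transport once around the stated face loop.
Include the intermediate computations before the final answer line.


enclosed vertex P5: corner angles sum to (5/2)*pi, defect = 2*pi - (5/2)*pi = -pi/2
by Gauss-Bonnet the loop rotates the vector by the enclosed defect sum (positive orientation, mod 2*pi)
final angle = pi/2 - pi/2 = 0 (mod 2*pi)

Answer: final direction angle = 0


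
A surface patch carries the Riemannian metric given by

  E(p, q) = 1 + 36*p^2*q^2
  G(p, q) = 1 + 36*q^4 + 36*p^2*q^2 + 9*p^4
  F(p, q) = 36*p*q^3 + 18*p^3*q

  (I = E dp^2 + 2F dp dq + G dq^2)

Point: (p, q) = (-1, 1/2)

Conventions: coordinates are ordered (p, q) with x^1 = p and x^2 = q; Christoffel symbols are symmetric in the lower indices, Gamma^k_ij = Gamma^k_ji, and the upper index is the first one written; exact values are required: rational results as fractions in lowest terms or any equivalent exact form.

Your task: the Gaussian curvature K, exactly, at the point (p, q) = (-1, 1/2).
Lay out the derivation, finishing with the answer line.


E = 10, F = -27/2, G = 85/4, EG - F^2 = 121/4 at the point
E_p = -18, E_q = 36, F_p = 63/2, F_q = -45, G_p = -54, G_q = 54
E_qq = 72, F_pq = 81, G_pp = 126
Evaluate Brioschi's two determinant matrices M1, M2 and divide by (EG - F^2)^2.
M1 = [[-E_qq/2 + F_pq - G_pp/2, E_p/2, F_p - E_q/2], [F_q - G_p/2, E, F], [G_q/2, F, G]] = [[-18, -9, 27/2], [-18, 10, -27/2], [27, -27/2, 85/4]]; det M1 = -1071
M2 = [[0, E_q/2, G_p/2], [E_q/2, E, F], [G_p/2, F, G]] = [[0, 18, -27], [18, 10, -27/2], [-27, -27/2, 85/4]]; det M2 = -1053
det M1 - det M2 = -18; K = -18 / (121/4)^2 = -288/14641

Answer: K = -288/14641


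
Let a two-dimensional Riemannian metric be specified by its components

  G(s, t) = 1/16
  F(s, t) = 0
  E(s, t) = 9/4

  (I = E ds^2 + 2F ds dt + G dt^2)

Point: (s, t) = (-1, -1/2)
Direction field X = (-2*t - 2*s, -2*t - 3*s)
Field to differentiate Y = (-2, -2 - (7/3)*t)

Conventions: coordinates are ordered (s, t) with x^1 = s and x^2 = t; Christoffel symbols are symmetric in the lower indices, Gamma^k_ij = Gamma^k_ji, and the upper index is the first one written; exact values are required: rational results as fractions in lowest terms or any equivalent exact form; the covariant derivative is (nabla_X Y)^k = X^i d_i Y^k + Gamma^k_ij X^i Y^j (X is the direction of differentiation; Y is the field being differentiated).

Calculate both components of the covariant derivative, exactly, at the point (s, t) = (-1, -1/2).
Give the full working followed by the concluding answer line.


E = 9/4, F = 0, G = 1/16 at the point
E_s = 0, E_t = 0, F_s = 0, F_t = 0, G_s = 0, G_t = 0
EG - F^2 = 9/64;  g^inv = (64/9) * [[1/16, 0], [0, 9/4]]
first-kind symbols [ij,l] = (1/2)(d_i g_jl + d_j g_il - d_l g_ij): [ss,s] = E_s/2 = 0, [ss,t] = F_s - E_t/2 = 0, [st,s] = E_t/2 = 0, [st,t] = G_s/2 = 0, [tt,s] = F_t - G_s/2 = 0, [tt,t] = G_t/2 = 0
Gamma^s_ij = (G*[ij,s] - F*[ij,t])/(EG - F^2), Gamma^t_ij = (E*[ij,t] - F*[ij,s])/(EG - F^2)
Gamma_sss = 0, Gamma_sst = 0, Gamma_stt = 0, Gamma_tss = 0, Gamma_tst = 0, Gamma_ttt = 0
X = (3, 4), Y = (-2, -5/6) at the point

Answer: (nabla_X Y)^s = 0, (nabla_X Y)^t = -28/3


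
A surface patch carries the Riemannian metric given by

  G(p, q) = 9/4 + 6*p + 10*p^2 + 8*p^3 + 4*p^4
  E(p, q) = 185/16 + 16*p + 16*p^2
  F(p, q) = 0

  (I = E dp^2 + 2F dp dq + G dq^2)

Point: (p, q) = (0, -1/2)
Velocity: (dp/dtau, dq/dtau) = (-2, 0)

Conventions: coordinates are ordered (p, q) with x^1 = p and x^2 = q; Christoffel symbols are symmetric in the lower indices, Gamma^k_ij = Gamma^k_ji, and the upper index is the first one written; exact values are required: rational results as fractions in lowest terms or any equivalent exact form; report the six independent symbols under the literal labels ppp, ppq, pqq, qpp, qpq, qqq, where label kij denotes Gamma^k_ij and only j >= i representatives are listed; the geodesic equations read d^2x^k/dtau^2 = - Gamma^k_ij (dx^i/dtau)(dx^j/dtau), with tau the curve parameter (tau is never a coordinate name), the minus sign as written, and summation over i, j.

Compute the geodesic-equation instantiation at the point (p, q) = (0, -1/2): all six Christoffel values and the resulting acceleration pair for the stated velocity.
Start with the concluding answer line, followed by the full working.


Answer: Gamma_ppp = 128/185, Gamma_ppq = 0, Gamma_pqq = -48/185, Gamma_qpp = 0, Gamma_qpq = 4/3, Gamma_qqq = 0; accelerations (d^2p/dtau^2, d^2q/dtau^2) = (-512/185, 0)

E = 185/16, F = 0, G = 9/4 at the point
E_p = 16, E_q = 0, F_p = 0, F_q = 0, G_p = 6, G_q = 0
EG - F^2 = 1665/64;  g^inv = (64/1665) * [[9/4, 0], [0, 185/16]]
first-kind symbols [ij,l] = (1/2)(d_i g_jl + d_j g_il - d_l g_ij): [pp,p] = E_p/2 = 8, [pp,q] = F_p - E_q/2 = 0, [pq,p] = E_q/2 = 0, [pq,q] = G_p/2 = 3, [qq,p] = F_q - G_p/2 = -3, [qq,q] = G_q/2 = 0
Gamma^p_ij = (G*[ij,p] - F*[ij,q])/(EG - F^2), Gamma^q_ij = (E*[ij,q] - F*[ij,p])/(EG - F^2)
Gamma_ppp = 128/185, Gamma_ppq = 0, Gamma_pqq = -48/185, Gamma_qpp = 0, Gamma_qpq = 4/3, Gamma_qqq = 0
d^2p/dtau^2 = -(Gamma_ppp*(-2)^2 + 2*Gamma_ppq*(-2)*(0) + Gamma_pqq*(0)^2) = -512/185
d^2q/dtau^2 = -(Gamma_qpp*(-2)^2 + 2*Gamma_qpq*(-2)*(0) + Gamma_qqq*(0)^2) = 0


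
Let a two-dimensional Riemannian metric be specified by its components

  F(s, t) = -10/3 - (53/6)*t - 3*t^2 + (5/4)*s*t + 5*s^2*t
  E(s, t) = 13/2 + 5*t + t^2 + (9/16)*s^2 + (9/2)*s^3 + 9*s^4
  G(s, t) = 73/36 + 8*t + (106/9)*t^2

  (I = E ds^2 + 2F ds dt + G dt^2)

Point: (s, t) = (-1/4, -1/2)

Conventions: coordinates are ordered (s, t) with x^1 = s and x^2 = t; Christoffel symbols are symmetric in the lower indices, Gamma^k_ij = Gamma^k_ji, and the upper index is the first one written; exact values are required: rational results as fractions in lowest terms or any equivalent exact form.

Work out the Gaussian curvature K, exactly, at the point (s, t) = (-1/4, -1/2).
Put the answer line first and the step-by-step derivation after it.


Answer: K = -31156/37249

E = 17/4, F = 1/3, G = 35/36, EG - F^2 = 193/48 at the point
E_s = 0, E_t = 4, F_s = 5/8, F_t = -35/6, G_s = 0, G_t = -34/9
E_tt = 2, F_st = -5/4, G_ss = 0
Compute both Brioschi determinants and normalise by (EG - F^2)^2.
M1 = [[-E_tt/2 + F_st - G_ss/2, E_s/2, F_s - E_t/2], [F_t - G_s/2, E, F], [G_t/2, F, G]] = [[-9/4, 0, -11/8], [-35/6, 17/4, 1/3], [-17/9, 1/3, 35/36]]; det M1 = -3343/192
M2 = [[0, E_t/2, G_s/2], [E_t/2, E, F], [G_s/2, F, G]] = [[0, 2, 0], [2, 17/4, 1/3], [0, 1/3, 35/36]]; det M2 = -35/9
det M1 - det M2 = -7789/576; K = -7789/576 / (193/48)^2 = -31156/37249


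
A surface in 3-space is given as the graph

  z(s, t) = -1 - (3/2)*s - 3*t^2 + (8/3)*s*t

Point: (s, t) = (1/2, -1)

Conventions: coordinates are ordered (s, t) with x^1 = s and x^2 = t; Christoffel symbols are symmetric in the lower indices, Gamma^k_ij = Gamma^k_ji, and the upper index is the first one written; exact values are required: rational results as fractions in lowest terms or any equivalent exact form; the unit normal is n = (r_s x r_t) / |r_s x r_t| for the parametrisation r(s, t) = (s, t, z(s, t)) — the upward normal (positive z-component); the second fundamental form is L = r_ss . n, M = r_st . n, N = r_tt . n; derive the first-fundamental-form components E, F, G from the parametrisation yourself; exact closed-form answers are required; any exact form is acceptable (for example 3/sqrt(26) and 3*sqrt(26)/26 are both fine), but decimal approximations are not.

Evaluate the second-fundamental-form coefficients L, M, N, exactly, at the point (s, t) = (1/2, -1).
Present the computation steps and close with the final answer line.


z_s = -25/6, z_t = 22/3, z_ss = 0, z_st = 8/3, z_tt = -6
E = 661/36, F = -275/9, G = 493/9; answer radicand W^2 = 2597/36
unnormalised second-form numerators: l = 0, m = 8/3, n = -6; L = l/sqrt(2597/36), and similarly M = m/sqrt(W^2), N = n/sqrt(W^2)

Answer: L = 0, M = 16*sqrt(53)/371, N = -36*sqrt(53)/371


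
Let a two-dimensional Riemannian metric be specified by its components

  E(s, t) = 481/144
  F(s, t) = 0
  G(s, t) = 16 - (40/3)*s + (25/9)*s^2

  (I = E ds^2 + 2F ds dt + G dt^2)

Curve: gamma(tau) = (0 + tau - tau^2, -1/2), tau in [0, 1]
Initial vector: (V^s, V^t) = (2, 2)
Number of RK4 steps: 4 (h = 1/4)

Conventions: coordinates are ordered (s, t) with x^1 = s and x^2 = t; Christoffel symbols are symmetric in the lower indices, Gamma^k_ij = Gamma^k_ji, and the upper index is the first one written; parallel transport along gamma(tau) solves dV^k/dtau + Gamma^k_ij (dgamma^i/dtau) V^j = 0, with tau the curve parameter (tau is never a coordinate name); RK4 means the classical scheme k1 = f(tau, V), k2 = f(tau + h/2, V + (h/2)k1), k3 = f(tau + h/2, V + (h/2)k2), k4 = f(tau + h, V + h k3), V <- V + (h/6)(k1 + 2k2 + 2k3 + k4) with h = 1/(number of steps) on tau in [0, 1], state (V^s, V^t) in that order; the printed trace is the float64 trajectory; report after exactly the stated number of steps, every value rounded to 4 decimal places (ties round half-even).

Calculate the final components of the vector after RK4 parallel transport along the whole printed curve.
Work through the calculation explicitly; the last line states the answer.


gamma'(tau) = (1 - 2*tau, 0); f(tau, V)^k = -Gamma^k_ij(gamma(tau)) gamma'^i(tau) V^j; h = 1/4; intermediate values shown to 6 dp
curve data and Christoffel symbols at the stage parameters:
  tau = 0.000000: gamma = (0.000000, -0.500000), gamma' = (1.000000, 0.000000); Gamma_sss = 0.000000, Gamma_sst = 0.000000, Gamma_stt = 1.995842, Gamma_tss = 0.000000, Gamma_tst = -0.416667, Gamma_ttt = 0.000000
  tau = 0.125000: gamma = (0.109375, -0.500000), gamma' = (0.750000, 0.000000); Gamma_sss = 0.000000, Gamma_sst = 0.000000, Gamma_stt = 1.904886, Gamma_tss = 0.000000, Gamma_tst = -0.436562, Gamma_ttt = 0.000000
  tau = 0.250000: gamma = (0.187500, -0.500000), gamma' = (0.500000, 0.000000); Gamma_sss = 0.000000, Gamma_sst = 0.000000, Gamma_stt = 1.839917, Gamma_tss = 0.000000, Gamma_tst = -0.451977, Gamma_ttt = 0.000000
  tau = 0.375000: gamma = (0.234375, -0.500000), gamma' = (0.250000, 0.000000); Gamma_sss = 0.000000, Gamma_sst = 0.000000, Gamma_stt = 1.800936, Gamma_tss = 0.000000, Gamma_tst = -0.461760, Gamma_ttt = 0.000000
  tau = 0.500000: gamma = (0.250000, -0.500000), gamma' = (0.000000, 0.000000); Gamma_sss = 0.000000, Gamma_sst = 0.000000, Gamma_stt = 1.787942, Gamma_tss = 0.000000, Gamma_tst = -0.465116, Gamma_ttt = 0.000000
  tau = 0.625000: gamma = (0.234375, -0.500000), gamma' = (-0.250000, 0.000000); Gamma_sss = 0.000000, Gamma_sst = 0.000000, Gamma_stt = 1.800936, Gamma_tss = 0.000000, Gamma_tst = -0.461760, Gamma_ttt = 0.000000
  tau = 0.750000: gamma = (0.187500, -0.500000), gamma' = (-0.500000, 0.000000); Gamma_sss = 0.000000, Gamma_sst = 0.000000, Gamma_stt = 1.839917, Gamma_tss = 0.000000, Gamma_tst = -0.451977, Gamma_ttt = 0.000000
  tau = 0.875000: gamma = (0.109375, -0.500000), gamma' = (-0.750000, 0.000000); Gamma_sss = 0.000000, Gamma_sst = 0.000000, Gamma_stt = 1.904886, Gamma_tss = 0.000000, Gamma_tst = -0.436562, Gamma_ttt = 0.000000
  tau = 1.000000: gamma = (0.000000, -0.500000), gamma' = (-1.000000, 0.000000); Gamma_sss = 0.000000, Gamma_sst = 0.000000, Gamma_stt = 1.995842, Gamma_tss = 0.000000, Gamma_tst = -0.416667, Gamma_ttt = 0.000000
step 0: V^s = 2.0000, V^t = 2.0000
step 1: k1 = (0.000000, 0.833333), k2 = (0.000000, 0.688950), k3 = (0.000000, 0.683040), k4 = (0.000000, 0.490567); V <- V + (h/6)(k1 + 2k2 + 2k3 + k4): V^s = 2.0000, V^t = 2.1695
step 2: k1 = (0.000000, 0.490281), k2 = (0.000000, 0.257522), k3 = (0.000000, 0.254163), k4 = (0.000000, 0.000000); V <- V + (h/6)(k1 + 2k2 + 2k3 + k4): V^s = 2.0000, V^t = 2.2326
step 3: k1 = (0.000000, 0.000000), k2 = (0.000000, -0.257727), k3 = (0.000000, -0.254008), k4 = (0.000000, -0.490183); V <- V + (h/6)(k1 + 2k2 + 2k3 + k4): V^s = 2.0000, V^t = 2.1695
step 4: k1 = (0.000000, -0.490281), k2 = (0.000000, -0.690273), k3 = (0.000000, -0.682088), k4 = (0.000000, -0.832905); V <- V + (h/6)(k1 + 2k2 + 2k3 + k4): V^s = 2.0000, V^t = 2.0000

Answer: V^s = 2.0000, V^t = 2.0000


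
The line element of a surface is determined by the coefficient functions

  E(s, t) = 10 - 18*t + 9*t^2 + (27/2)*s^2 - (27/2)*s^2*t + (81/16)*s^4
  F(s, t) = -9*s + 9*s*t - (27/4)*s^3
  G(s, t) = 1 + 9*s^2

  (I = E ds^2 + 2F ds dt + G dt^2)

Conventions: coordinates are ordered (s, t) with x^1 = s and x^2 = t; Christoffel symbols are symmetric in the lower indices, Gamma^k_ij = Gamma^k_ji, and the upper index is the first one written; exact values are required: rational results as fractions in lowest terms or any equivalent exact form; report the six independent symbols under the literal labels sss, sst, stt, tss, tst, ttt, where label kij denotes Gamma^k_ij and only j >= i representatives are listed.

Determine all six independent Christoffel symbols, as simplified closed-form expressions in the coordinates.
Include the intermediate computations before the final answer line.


E = 10 - 18*t + 9*t^2 + (27/2)*s^2 - (27/2)*s^2*t + (81/16)*s^4; F = -9*s + 9*s*t - (27/4)*s^3; G = 1 + 9*s^2
Gamma^k_ij = (1/2) g^{kl} (d_i g_jl + d_j g_il - d_l g_ij), with g^inv = (1/(EG-F^2)) [[G, -F], [-F, E]]
first partials: E_s = 27*s - 27*s*t + (81/4)*s^3, E_t = -18 + 18*t - (27/2)*s^2, F_s = -9 + 9*t - (81/4)*s^2, F_t = 9*s, G_s = 18*s, G_t = 0
D = EG - F^2 = 10 - 18*t + 9*t^2 + (45/2)*s^2 - (27/2)*s^2*t + (81/16)*s^4
expanded: Gamma^s_ss = (G E_s - 2F F_s + F E_t)/(2D), Gamma^s_st = (G E_t - F G_s)/(2D), Gamma^s_tt = (2G F_t - G G_s - F G_t)/(2D), Gamma^t_ss = (2E F_s - E E_t - F E_s)/(2D), Gamma^t_st = (E G_s - F E_t)/(2D), Gamma^t_tt = (E G_t - 2F F_t + F G_s)/(2D); substitute and cancel common factors

Answer: Gamma_sss = (162*s^3 - 216*s*t + 216*s)/(81*s^4 - 216*s^2*t + 360*s^2 + 144*t^2 - 288*t + 160), Gamma_sst = (-108*s^2 + 144*t - 144)/(81*s^4 - 216*s^2*t + 360*s^2 + 144*t^2 - 288*t + 160), Gamma_stt = 0, Gamma_tss = -216*s^2/(81*s^4 - 216*s^2*t + 360*s^2 + 144*t^2 - 288*t + 160), Gamma_tst = 144*s/(81*s^4 - 216*s^2*t + 360*s^2 + 144*t^2 - 288*t + 160), Gamma_ttt = 0


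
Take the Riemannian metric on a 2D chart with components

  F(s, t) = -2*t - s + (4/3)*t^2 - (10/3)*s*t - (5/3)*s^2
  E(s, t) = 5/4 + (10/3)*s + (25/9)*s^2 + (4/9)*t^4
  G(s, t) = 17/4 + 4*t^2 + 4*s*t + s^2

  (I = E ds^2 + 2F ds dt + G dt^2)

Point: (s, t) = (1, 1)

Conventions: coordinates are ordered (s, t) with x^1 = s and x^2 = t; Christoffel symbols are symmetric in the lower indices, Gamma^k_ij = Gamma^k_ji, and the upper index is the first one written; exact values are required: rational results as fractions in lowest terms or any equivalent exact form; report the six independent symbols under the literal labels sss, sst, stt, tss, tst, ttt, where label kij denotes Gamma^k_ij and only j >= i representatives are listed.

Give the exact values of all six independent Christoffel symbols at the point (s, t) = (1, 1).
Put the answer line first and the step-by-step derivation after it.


Answer: Gamma_sss = 800/25479, Gamma_sst = 4576/8493, Gamma_stt = -1684/2831, Gamma_tss = -48148/76437, Gamma_tst = 12676/25479, Gamma_ttt = 1304/8493

E = 281/36, F = -20/3, G = 53/4 at the point
E_s = 80/9, E_t = 16/9, F_s = -23/3, F_t = -8/3, G_s = 6, G_t = 12
EG - F^2 = 2831/48;  g^inv = (48/2831) * [[53/4, 20/3], [20/3, 281/36]]
first-kind symbols [ij,l] = (1/2)(d_i g_jl + d_j g_il - d_l g_ij): [ss,s] = E_s/2 = 40/9, [ss,t] = F_s - E_t/2 = -77/9, [st,s] = E_t/2 = 8/9, [st,t] = G_s/2 = 3, [tt,s] = F_t - G_s/2 = -17/3, [tt,t] = G_t/2 = 6
Gamma^s_ij = (G*[ij,s] - F*[ij,t])/(EG - F^2), Gamma^t_ij = (E*[ij,t] - F*[ij,s])/(EG - F^2)


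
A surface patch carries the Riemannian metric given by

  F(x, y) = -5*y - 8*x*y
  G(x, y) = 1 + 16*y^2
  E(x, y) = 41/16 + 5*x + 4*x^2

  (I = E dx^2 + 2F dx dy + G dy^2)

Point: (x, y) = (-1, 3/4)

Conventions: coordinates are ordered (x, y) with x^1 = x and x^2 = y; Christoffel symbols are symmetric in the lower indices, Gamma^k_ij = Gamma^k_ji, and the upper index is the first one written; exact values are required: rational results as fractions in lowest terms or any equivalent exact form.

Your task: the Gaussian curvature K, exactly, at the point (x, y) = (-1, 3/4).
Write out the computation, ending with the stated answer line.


E = 25/16, F = 9/4, G = 10, EG - F^2 = 169/16 at the point
E_x = -3, E_y = 0, F_x = -6, F_y = 3, G_x = 0, G_y = 24
E_yy = 0, F_xy = -8, G_xx = 0
By Brioschi, K is (det M1 - det M2) divided by (EG - F^2) squared.
M1 = [[-E_yy/2 + F_xy - G_xx/2, E_x/2, F_x - E_y/2], [F_y - G_x/2, E, F], [G_y/2, F, G]] = [[-8, -3/2, -6], [3, 25/16, 9/4], [12, 9/4, 10]]; det M1 = -8
M2 = [[0, E_y/2, G_x/2], [E_y/2, E, F], [G_x/2, F, G]] = [[0, 0, 0], [0, 25/16, 9/4], [0, 9/4, 10]]; det M2 = 0
det M1 - det M2 = -8; K = -8 / (169/16)^2 = -2048/28561

Answer: K = -2048/28561


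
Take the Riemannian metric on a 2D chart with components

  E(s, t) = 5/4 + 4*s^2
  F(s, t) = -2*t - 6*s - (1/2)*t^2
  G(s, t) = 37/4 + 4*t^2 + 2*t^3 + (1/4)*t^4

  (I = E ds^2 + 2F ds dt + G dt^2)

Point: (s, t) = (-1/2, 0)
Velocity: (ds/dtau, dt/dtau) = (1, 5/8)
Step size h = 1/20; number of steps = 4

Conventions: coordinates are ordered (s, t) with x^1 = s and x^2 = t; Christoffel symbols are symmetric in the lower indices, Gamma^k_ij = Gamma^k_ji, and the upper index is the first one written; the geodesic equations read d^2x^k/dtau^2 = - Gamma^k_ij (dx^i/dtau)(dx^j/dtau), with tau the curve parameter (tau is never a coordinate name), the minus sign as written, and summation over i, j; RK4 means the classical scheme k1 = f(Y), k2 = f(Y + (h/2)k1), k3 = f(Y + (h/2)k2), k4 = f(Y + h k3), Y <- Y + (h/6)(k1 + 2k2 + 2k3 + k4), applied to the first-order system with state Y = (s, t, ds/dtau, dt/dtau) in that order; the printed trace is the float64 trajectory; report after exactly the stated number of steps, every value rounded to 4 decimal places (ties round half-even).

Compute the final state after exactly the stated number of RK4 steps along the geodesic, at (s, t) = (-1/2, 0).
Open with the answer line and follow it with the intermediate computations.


Answer: s = -0.2845, t = 0.1350, ds/dtau = 1.1702, dt/dtau = 0.7329

f(Y) = (ds/dtau, dt/dtau, -Gamma^s_ij Y'^i Y'^j, -Gamma^t_ij Y'^i Y'^j) with the Gammas evaluated at the stage position; h = 0.050000; intermediate values shown to 6 dp
step 0: s = -0.5000, t = 0.0000, ds/dtau = 1.0000, dt/dtau = 0.6250
step 1:
  k1: at (s, t) = (-0.500000, 0.000000), (ds/dtau, dt/dtau) = (1.000000, 0.625000); Gamma_sss = -0.042328, Gamma_sst = 0.000000, Gamma_stt = -1.566138, Gamma_tss = -0.634921, Gamma_tst = 0.000000, Gamma_ttt = 0.507937; k1 = (1.000000, 0.625000, 0.654101, 0.436508)
  k2: at (s, t) = (-0.475000, 0.015625), (ds/dtau, dt/dtau) = (1.016353, 0.635913); Gamma_sss = -0.055573, Gamma_sst = 0.000000, Gamma_stt = -1.572913, Gamma_tss = -0.631647, Gamma_tst = 0.000000, Gamma_ttt = 0.486077; k2 = (1.016353, 0.635913, 0.693468, 0.455912)
  k3: at (s, t) = (-0.474591, 0.015898), (ds/dtau, dt/dtau) = (1.017337, 0.636398); Gamma_sss = -0.055808, Gamma_sst = 0.000000, Gamma_stt = -1.573031, Gamma_tss = -0.631592, Gamma_tst = 0.000000, Gamma_ttt = 0.485721; k3 = (1.017337, 0.636398, 0.694841, 0.456963)
  k4: at (s, t) = (-0.449133, 0.031820), (ds/dtau, dt/dtau) = (1.034742, 0.647848); Gamma_sss = -0.069455, Gamma_sst = 0.000000, Gamma_stt = -1.580411, Gamma_tss = -0.628616, Gamma_tst = 0.000000, Gamma_ttt = 0.463345; k4 = (1.034742, 0.647848, 0.737675, 0.478585)
  Y <- Y + (h/6)(k1 + 2k2 + 2k3 + k4): s = -0.4491, t = 0.0318, ds/dtau = 1.0347, dt/dtau = 0.6478
step 2:
  k1: at (s, t) = (-0.449149, 0.031812), (ds/dtau, dt/dtau) = (1.034737, 0.647840); Gamma_sss = -0.069449, Gamma_sst = 0.000000, Gamma_stt = -1.580407, Gamma_tss = -0.628617, Gamma_tst = 0.000000, Gamma_ttt = 0.463359; k1 = (1.034737, 0.647840, 0.737650, 0.478577)
  k2: at (s, t) = (-0.423281, 0.048008), (ds/dtau, dt/dtau) = (1.053178, 0.659805); Gamma_sss = -0.083490, Gamma_sst = 0.000000, Gamma_stt = -1.588445, Gamma_tss = -0.625964, Gamma_tst = 0.000000, Gamma_ttt = 0.440502; k2 = (1.053178, 0.659805, 0.784123, 0.502539)
  k3: at (s, t) = (-0.422820, 0.048307), (ds/dtau, dt/dtau) = (1.054340, 0.660404); Gamma_sss = -0.083752, Gamma_sst = 0.000000, Gamma_stt = -1.588596, Gamma_tss = -0.625917, Gamma_tst = 0.000000, Gamma_ttt = 0.440095; k3 = (1.054340, 0.660404, 0.785941, 0.503849)
  k4: at (s, t) = (-0.396432, 0.064832), (ds/dtau, dt/dtau) = (1.074034, 0.673033); Gamma_sss = -0.098252, Gamma_sst = 0.000000, Gamma_stt = -1.597416, Gamma_tss = -0.623613, Gamma_tst = 0.000000, Gamma_ttt = 0.416644; k4 = (1.074034, 0.673033, 0.836925, 0.530639)
  Y <- Y + (h/6)(k1 + 2k2 + 2k3 + k4): s = -0.3965, t = 0.0648, ds/dtau = 1.0740, dt/dtau = 0.6730
step 3:
  k1: at (s, t) = (-0.396451, 0.064823), (ds/dtau, dt/dtau) = (1.074026, 0.673024); Gamma_sss = -0.098244, Gamma_sst = 0.000000, Gamma_stt = -1.597410, Gamma_tss = -0.623614, Gamma_tst = 0.000000, Gamma_ttt = 0.416661; k1 = (1.074026, 0.673024, 0.836891, 0.530627)
  k2: at (s, t) = (-0.369600, 0.081649), (ds/dtau, dt/dtau) = (1.094948, 0.686289); Gamma_sss = -0.113194, Gamma_sst = 0.000000, Gamma_stt = -1.607066, Gamma_tss = -0.621684, Gamma_tst = 0.000000, Gamma_ttt = 0.392649; k2 = (1.094948, 0.686289, 0.892627, 0.560409)
  k3: at (s, t) = (-0.369077, 0.081980), (ds/dtau, dt/dtau) = (1.096341, 0.687034); Gamma_sss = -0.113491, Gamma_sst = 0.000000, Gamma_stt = -1.607263, Gamma_tss = -0.621650, Gamma_tst = 0.000000, Gamma_ttt = 0.392181; k3 = (1.096341, 0.687034, 0.895066, 0.562086)
  k4: at (s, t) = (-0.341634, 0.099175), (ds/dtau, dt/dtau) = (1.118779, 0.701128); Gamma_sss = -0.128981, Gamma_sst = 0.000000, Gamma_stt = -1.617905, Gamma_tss = -0.620131, Gamma_tst = 0.000000, Gamma_ttt = 0.367462; k4 = (1.118779, 0.701128, 0.956772, 0.595560)
  Y <- Y + (h/6)(k1 + 2k2 + 2k3 + k4): s = -0.3417, t = 0.0992, ds/dtau = 1.1188, dt/dtau = 0.7011
step 4:
  k1: at (s, t) = (-0.341656, 0.099163), (ds/dtau, dt/dtau) = (1.118768, 0.701117); Gamma_sss = -0.128971, Gamma_sst = 0.000000, Gamma_stt = -1.617897, Gamma_tss = -0.620131, Gamma_tst = 0.000000, Gamma_ttt = 0.367483; k1 = (1.118768, 0.701117, 0.956726, 0.595541)
  k2: at (s, t) = (-0.313687, 0.116691), (ds/dtau, dt/dtau) = (1.142686, 0.716005); Gamma_sss = -0.144992, Gamma_sst = 0.000000, Gamma_stt = -1.629584, Gamma_tss = -0.619051, Gamma_tst = 0.000000, Gamma_ttt = 0.342090; k2 = (1.142686, 0.716005, 1.024749, 0.632937)
  k3: at (s, t) = (-0.313089, 0.117063), (ds/dtau, dt/dtau) = (1.144387, 0.716940); Gamma_sss = -0.145335, Gamma_sst = 0.000000, Gamma_stt = -1.629842, Gamma_tss = -0.619033, Gamma_tst = 0.000000, Gamma_ttt = 0.341544; k3 = (1.144387, 0.716940, 1.028078, 0.635144)
  k4: at (s, t) = (-0.284436, 0.135010), (ds/dtau, dt/dtau) = (1.170172, 0.732874); Gamma_sss = -0.162006, Gamma_sst = 0.000000, Gamma_stt = -1.642762, Gamma_tss = -0.618438, Gamma_tst = 0.000000, Gamma_ttt = 0.315287; k4 = (1.170172, 0.732874, 1.104169, 0.677487)
  Y <- Y + (h/6)(k1 + 2k2 + 2k3 + k4): s = -0.2845, t = 0.1350, ds/dtau = 1.1702, dt/dtau = 0.7329


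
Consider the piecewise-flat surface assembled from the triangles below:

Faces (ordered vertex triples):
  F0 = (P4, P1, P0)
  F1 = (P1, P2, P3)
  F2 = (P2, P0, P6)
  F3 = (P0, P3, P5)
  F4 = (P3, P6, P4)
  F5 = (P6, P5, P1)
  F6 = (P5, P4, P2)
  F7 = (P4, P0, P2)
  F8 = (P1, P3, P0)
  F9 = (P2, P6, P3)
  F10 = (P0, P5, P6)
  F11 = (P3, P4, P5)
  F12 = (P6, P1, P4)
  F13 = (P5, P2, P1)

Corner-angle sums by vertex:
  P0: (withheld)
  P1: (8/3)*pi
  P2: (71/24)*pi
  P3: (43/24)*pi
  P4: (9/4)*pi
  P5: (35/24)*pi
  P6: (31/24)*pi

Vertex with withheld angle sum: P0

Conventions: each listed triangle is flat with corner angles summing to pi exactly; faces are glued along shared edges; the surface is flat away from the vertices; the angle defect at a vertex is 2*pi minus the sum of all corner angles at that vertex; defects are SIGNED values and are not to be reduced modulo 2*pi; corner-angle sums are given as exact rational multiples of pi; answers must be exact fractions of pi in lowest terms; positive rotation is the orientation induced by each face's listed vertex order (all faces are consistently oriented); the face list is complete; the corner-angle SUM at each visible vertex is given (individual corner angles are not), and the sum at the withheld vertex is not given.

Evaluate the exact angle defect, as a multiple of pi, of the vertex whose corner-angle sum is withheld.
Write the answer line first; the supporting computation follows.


Answer: defect(P0) = (5/12)*pi

V = 7, E = 21, F = 14; chi = V - E + F = 0
Gauss-Bonnet: total defect = 2*pi*chi = 0; visible defects sum to (-5/12)*pi


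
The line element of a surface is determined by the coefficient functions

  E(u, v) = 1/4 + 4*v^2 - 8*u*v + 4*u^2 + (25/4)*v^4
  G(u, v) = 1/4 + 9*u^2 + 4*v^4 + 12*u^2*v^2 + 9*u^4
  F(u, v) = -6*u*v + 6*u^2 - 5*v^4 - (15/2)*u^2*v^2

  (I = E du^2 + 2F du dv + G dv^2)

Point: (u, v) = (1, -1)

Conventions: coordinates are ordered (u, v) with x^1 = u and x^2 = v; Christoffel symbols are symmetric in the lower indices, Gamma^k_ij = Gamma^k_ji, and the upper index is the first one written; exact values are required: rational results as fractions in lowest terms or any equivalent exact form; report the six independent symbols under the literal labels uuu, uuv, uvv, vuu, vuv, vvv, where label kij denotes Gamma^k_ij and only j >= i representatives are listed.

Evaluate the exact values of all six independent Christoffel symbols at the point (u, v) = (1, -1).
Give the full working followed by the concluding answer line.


E = 45/2, F = -1/2, G = 137/4 at the point
E_u = 16, E_v = -41, F_u = 3, F_v = 29, G_u = 78, G_v = -40
EG - F^2 = 6163/8;  g^inv = (8/6163) * [[137/4, 1/2], [1/2, 45/2]]
first-kind symbols [ij,l] = (1/2)(d_i g_jl + d_j g_il - d_l g_ij): [uu,u] = E_u/2 = 8, [uu,v] = F_u - E_v/2 = 47/2, [uv,u] = E_v/2 = -41/2, [uv,v] = G_u/2 = 39, [vv,u] = F_v - G_u/2 = -10, [vv,v] = G_v/2 = -20
Gamma^u_ij = (G*[ij,u] - F*[ij,v])/(EG - F^2), Gamma^v_ij = (E*[ij,v] - F*[ij,u])/(EG - F^2)

Answer: Gamma_uuu = 2286/6163, Gamma_uuv = -5461/6163, Gamma_uvv = -2820/6163, Gamma_vuu = 4262/6163, Gamma_vuv = 6938/6163, Gamma_vvv = -3640/6163


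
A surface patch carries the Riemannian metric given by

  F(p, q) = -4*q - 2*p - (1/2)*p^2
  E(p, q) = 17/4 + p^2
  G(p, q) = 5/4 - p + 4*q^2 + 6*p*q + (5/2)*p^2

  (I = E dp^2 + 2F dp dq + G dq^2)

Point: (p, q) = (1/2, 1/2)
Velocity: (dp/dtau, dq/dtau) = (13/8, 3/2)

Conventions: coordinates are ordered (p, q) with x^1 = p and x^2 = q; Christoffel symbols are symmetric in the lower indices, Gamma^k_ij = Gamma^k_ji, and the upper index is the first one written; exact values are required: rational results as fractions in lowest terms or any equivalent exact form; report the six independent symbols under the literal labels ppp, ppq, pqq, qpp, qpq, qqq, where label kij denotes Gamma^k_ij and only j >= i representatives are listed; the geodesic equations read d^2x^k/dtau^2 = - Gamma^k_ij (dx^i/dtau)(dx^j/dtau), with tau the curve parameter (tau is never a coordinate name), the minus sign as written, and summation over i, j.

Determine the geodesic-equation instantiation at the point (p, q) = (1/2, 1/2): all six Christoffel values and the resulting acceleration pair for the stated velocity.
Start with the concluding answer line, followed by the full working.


Answer: Gamma_ppp = -376/491, Gamma_ppq = 450/491, Gamma_pqq = -850/491, Gamma_qpp = -620/491, Gamma_qpq = 648/491, Gamma_qqq = -242/491; accelerations (d^2p/dtau^2, d^2q/dtau^2) = (5693/3928, -15637/7856)

E = 9/2, F = -25/8, G = 31/8 at the point
E_p = 1, E_q = 0, F_p = -5/2, F_q = -4, G_p = 9/2, G_q = 7
EG - F^2 = 491/64;  g^inv = (64/491) * [[31/8, 25/8], [25/8, 9/2]]
first-kind symbols [ij,l] = (1/2)(d_i g_jl + d_j g_il - d_l g_ij): [pp,p] = E_p/2 = 1/2, [pp,q] = F_p - E_q/2 = -5/2, [pq,p] = E_q/2 = 0, [pq,q] = G_p/2 = 9/4, [qq,p] = F_q - G_p/2 = -25/4, [qq,q] = G_q/2 = 7/2
Gamma^p_ij = (G*[ij,p] - F*[ij,q])/(EG - F^2), Gamma^q_ij = (E*[ij,q] - F*[ij,p])/(EG - F^2)
Gamma_ppp = -376/491, Gamma_ppq = 450/491, Gamma_pqq = -850/491, Gamma_qpp = -620/491, Gamma_qpq = 648/491, Gamma_qqq = -242/491
d^2p/dtau^2 = -(Gamma_ppp*(13/8)^2 + 2*Gamma_ppq*(13/8)*(3/2) + Gamma_pqq*(3/2)^2) = 5693/3928
d^2q/dtau^2 = -(Gamma_qpp*(13/8)^2 + 2*Gamma_qpq*(13/8)*(3/2) + Gamma_qqq*(3/2)^2) = -15637/7856
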